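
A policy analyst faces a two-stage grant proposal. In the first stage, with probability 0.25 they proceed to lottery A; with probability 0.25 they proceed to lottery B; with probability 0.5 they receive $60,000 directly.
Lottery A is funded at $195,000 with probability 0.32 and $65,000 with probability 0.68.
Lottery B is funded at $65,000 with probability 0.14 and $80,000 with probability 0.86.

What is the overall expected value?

EV(A) = 0.32 × 195000 + 0.68 × 65000 = 62400 + 44200 = 106600
EV(B) = 0.14 × 65000 + 0.86 × 80000 = 9100 + 68800 = 77900
Branch C: 60000 (certain)
Overall = 0.25 × 106600 + 0.25 × 77900 + 0.5 × 60000 = 26650 + 19475 + 30000 = 76125

$76,125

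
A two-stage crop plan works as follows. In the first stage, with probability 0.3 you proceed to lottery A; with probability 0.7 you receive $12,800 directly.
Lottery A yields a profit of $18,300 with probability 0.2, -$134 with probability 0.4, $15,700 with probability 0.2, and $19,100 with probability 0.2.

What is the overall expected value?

$12,129.92

EV(A) = 0.2 × 18300 + 0.4 × (-134) + 0.2 × 15700 + 0.2 × 19100 = 3660 − 53.6 + 3140 + 3820 = 10566.4
Branch B: 12800 (certain)
Overall = 0.3 × 10566.4 + 0.7 × 12800 = 3169.92 + 8960 = 12129.92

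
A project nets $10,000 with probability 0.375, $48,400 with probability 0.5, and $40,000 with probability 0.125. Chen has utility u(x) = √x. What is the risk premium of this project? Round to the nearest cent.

$3,193.75

E[u] = 0.375·√10000 + 0.5·√48400 + 0.125·√40000 = 0.375·100 + 0.5·220 + 0.125·200 = 172.5
CE = (172.5)² = 29756.25
Risk premium = EV − CE = 32950 − 29756.25 = 3193.75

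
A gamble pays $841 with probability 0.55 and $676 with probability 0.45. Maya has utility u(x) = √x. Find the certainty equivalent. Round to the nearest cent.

E[u] = 0.55·√841 + 0.45·√676 = 0.55·29 + 0.45·26 = 27.65
CE = (27.65)² = 764.5225

$764.52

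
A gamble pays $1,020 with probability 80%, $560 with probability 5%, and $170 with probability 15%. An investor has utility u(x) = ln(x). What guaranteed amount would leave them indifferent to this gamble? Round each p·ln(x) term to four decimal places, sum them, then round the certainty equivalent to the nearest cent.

$756.57

E[u] = 0.8·ln(1020) + 0.05·ln(560) + 0.15·ln(170) = 5.5420 + 0.3164 + 0.7704 = 6.6288
CE = e^6.6288 ≈ 756.57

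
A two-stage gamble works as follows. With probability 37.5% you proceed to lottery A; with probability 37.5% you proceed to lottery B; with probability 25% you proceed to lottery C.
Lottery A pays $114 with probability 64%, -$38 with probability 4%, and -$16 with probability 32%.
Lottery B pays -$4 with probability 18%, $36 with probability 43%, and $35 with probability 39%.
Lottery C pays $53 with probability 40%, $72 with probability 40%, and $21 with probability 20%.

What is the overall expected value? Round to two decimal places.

$49.07

EV(A) = 0.64 × 114 + 0.04 × (-38) + 0.32 × (-16) = 72.96 − 1.52 − 5.12 = 66.32
EV(B) = 0.18 × (-4) + 0.43 × 36 + 0.39 × 35 = -0.72 + 15.48 + 13.65 = 28.41
EV(C) = 0.4 × 53 + 0.4 × 72 + 0.2 × 21 = 21.2 + 28.8 + 4.2 = 54.2
Overall = 0.375 × 66.32 + 0.375 × 28.41 + 0.25 × 54.2 = 24.87 + 10.65375 + 13.55 = 49.07375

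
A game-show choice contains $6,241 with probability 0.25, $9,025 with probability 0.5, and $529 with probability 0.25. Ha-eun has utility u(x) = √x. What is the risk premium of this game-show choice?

$876

E[u] = 0.25·√6241 + 0.5·√9025 + 0.25·√529 = 0.25·79 + 0.5·95 + 0.25·23 = 73
CE = (73)² = 5329
Risk premium = EV − CE = 6205 − 5329 = 876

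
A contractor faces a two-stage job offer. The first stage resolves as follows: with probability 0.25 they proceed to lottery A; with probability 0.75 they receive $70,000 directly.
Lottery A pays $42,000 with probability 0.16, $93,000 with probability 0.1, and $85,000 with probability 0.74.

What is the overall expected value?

EV(A) = 0.16 × 42000 + 0.1 × 93000 + 0.74 × 85000 = 6720 + 9300 + 62900 = 78920
Branch B: 70000 (certain)
Overall = 0.25 × 78920 + 0.75 × 70000 = 19730 + 52500 = 72230

$72,230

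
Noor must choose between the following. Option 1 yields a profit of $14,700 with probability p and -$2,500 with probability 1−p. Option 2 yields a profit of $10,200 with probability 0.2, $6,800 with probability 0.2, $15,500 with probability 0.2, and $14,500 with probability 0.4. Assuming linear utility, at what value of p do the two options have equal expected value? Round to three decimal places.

p = 0.860

EV(Option 2) = 0.2 × 10200 + 0.2 × 6800 + 0.2 × 15500 + 0.4 × 14500 = 2040 + 1360 + 3100 + 5800 = 12300
p·14700 + (1−p)·(-2500) = 12300
17200p − 2500 = 12300
p = (12300 + 2500) / 17200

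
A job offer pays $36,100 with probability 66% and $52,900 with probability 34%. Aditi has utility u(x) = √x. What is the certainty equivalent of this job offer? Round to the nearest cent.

$41,452.96

E[u] = 0.66·√36100 + 0.34·√52900 = 0.66·190 + 0.34·230 = 203.6
CE = (203.6)² = 41452.96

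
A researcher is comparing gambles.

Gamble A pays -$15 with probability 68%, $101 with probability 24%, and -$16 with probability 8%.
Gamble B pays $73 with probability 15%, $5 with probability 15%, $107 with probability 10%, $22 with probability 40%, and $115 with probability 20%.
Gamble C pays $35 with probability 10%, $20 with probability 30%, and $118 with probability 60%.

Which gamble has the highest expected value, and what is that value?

Gamble C ($80.30)

Gamble A = 0.68 × (-15) + 0.24 × 101 + 0.08 × (-16) = -10.2 + 24.24 − 1.28 = 12.76
Gamble B = 0.15 × 73 + 0.15 × 5 + 0.1 × 107 + 0.4 × 22 + 0.2 × 115 = 10.95 + 0.75 + 10.7 + 8.8 + 23 = 54.2
Gamble C = 0.1 × 35 + 0.3 × 20 + 0.6 × 118 = 3.5 + 6 + 70.8 = 80.3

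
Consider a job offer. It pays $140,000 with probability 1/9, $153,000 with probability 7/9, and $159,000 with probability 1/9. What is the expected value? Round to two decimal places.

$152,222.22

EV = 1/9 × 140000 + 7/9 × 153000 + 1/9 × 159000 = 15555.5556 + 119000 + 17666.6667 = 152222.2222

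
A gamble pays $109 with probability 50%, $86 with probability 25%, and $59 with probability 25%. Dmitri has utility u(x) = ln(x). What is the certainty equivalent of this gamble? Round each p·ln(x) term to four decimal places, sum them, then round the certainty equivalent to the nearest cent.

E[u] = 0.5·ln(109) + 0.25·ln(86) + 0.25·ln(59) = 2.3457 + 1.1136 + 1.0194 = 4.4787
CE = e^4.4787 ≈ 88.12

$88.12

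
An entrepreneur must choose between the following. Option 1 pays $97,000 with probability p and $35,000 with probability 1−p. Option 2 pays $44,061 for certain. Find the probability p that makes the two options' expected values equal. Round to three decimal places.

p = 0.146

p·97000 + (1−p)·35000 = 44061
62000p + 35000 = 44061
p = (44061 − 35000) / 62000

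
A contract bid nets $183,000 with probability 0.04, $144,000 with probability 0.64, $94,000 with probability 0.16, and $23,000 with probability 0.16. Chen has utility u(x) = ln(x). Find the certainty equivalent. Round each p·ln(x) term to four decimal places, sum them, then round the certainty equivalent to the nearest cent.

E[u] = 0.04·ln(183000) + 0.64·ln(144000) + 0.16·ln(94000) + 0.16·ln(23000) = 0.4847 + 7.6016 + 1.8322 + 1.6069 = 11.5254
CE = e^11.5254 ≈ 101255.27

$101,255.27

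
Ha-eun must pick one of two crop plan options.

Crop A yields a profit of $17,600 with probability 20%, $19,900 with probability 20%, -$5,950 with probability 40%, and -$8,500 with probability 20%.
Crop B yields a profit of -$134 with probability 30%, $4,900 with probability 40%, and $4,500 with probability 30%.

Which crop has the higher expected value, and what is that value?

Crop A = 0.2 × 17600 + 0.2 × 19900 + 0.4 × (-5950) + 0.2 × (-8500) = 3520 + 3980 − 2380 − 1700 = 3420
Crop B = 0.3 × (-134) + 0.4 × 4900 + 0.3 × 4500 = -40.2 + 1960 + 1350 = 3269.8

Crop A ($3,420)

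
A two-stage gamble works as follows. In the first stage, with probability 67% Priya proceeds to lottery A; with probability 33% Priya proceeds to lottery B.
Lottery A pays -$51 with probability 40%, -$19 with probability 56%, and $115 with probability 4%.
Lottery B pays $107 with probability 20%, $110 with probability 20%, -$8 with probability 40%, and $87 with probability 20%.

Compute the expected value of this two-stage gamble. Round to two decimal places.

EV(A) = 0.4 × (-51) + 0.56 × (-19) + 0.04 × 115 = -20.4 − 10.64 + 4.6 = -26.44
EV(B) = 0.2 × 107 + 0.2 × 110 + 0.4 × (-8) + 0.2 × 87 = 21.4 + 22 − 3.2 + 17.4 = 57.6
Overall = 0.67 × (-26.44) + 0.33 × 57.6 = -17.7148 + 19.008 = 1.2932

$1.29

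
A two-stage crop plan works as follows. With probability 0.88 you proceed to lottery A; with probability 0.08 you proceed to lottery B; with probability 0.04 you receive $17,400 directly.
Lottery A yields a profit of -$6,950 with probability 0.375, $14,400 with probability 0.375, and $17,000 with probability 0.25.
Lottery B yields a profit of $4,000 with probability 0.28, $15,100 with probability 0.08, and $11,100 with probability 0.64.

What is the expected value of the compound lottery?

EV(A) = 0.375 × (-6950) + 0.375 × 14400 + 0.25 × 17000 = -2606.25 + 5400 + 4250 = 7043.75
EV(B) = 0.28 × 4000 + 0.08 × 15100 + 0.64 × 11100 = 1120 + 1208 + 7104 = 9432
Branch C: 17400 (certain)
Overall = 0.88 × 7043.75 + 0.08 × 9432 + 0.04 × 17400 = 6198.5 + 754.56 + 696 = 7649.06

$7,649.06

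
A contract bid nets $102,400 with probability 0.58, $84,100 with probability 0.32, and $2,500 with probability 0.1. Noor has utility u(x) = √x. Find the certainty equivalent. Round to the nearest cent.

E[u] = 0.58·√102400 + 0.32·√84100 + 0.1·√2500 = 0.58·320 + 0.32·290 + 0.1·50 = 283.4
CE = (283.4)² = 80315.56

$80,315.56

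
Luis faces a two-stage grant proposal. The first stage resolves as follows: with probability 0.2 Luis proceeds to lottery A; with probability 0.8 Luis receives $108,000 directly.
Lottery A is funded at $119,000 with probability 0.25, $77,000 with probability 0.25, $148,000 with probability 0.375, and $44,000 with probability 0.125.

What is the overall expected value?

$108,400

EV(A) = 0.25 × 119000 + 0.25 × 77000 + 0.375 × 148000 + 0.125 × 44000 = 29750 + 19250 + 55500 + 5500 = 110000
Branch B: 108000 (certain)
Overall = 0.2 × 110000 + 0.8 × 108000 = 22000 + 86400 = 108400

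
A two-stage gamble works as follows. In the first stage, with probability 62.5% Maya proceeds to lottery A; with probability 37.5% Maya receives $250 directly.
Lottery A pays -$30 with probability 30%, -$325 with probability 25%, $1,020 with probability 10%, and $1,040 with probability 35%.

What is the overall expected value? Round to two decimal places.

$328.59

EV(A) = 0.3 × (-30) + 0.25 × (-325) + 0.1 × 1020 + 0.35 × 1040 = -9 − 81.25 + 102 + 364 = 375.75
Branch B: 250 (certain)
Overall = 0.625 × 375.75 + 0.375 × 250 = 234.84375 + 93.75 = 328.59375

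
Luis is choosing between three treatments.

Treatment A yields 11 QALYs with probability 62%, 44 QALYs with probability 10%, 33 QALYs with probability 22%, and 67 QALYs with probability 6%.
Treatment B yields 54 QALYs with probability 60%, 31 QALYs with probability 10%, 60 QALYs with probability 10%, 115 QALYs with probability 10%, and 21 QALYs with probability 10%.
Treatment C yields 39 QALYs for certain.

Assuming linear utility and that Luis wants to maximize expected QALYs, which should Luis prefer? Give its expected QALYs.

Treatment B (55.1 QALYs)

Treatment A = 0.62 × 11 + 0.1 × 44 + 0.22 × 33 + 0.06 × 67 = 6.82 + 4.4 + 7.26 + 4.02 = 22.5
Treatment B = 0.6 × 54 + 0.1 × 31 + 0.1 × 60 + 0.1 × 115 + 0.1 × 21 = 32.4 + 3.1 + 6 + 11.5 + 2.1 = 55.1
Treatment C: 39 (certain)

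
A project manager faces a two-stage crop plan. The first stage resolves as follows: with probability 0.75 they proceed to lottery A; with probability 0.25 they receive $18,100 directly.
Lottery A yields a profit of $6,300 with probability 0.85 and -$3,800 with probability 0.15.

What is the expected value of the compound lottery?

$8,113.75

EV(A) = 0.85 × 6300 + 0.15 × (-3800) = 5355 − 570 = 4785
Branch B: 18100 (certain)
Overall = 0.75 × 4785 + 0.25 × 18100 = 3588.75 + 4525 = 8113.75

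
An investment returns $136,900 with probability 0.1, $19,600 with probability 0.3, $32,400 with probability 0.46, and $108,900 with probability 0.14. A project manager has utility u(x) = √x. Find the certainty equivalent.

$43,264

E[u] = 0.1·√136900 + 0.3·√19600 + 0.46·√32400 + 0.14·√108900 = 0.1·370 + 0.3·140 + 0.46·180 + 0.14·330 = 208
CE = (208)² = 43264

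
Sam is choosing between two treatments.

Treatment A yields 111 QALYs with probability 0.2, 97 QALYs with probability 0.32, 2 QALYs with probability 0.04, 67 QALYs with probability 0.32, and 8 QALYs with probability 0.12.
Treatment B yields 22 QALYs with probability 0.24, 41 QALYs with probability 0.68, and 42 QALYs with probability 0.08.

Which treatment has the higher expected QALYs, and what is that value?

Treatment A (75.72 QALYs)

Treatment A = 0.2 × 111 + 0.32 × 97 + 0.04 × 2 + 0.32 × 67 + 0.12 × 8 = 22.2 + 31.04 + 0.08 + 21.44 + 0.96 = 75.72
Treatment B = 0.24 × 22 + 0.68 × 41 + 0.08 × 42 = 5.28 + 27.88 + 3.36 = 36.52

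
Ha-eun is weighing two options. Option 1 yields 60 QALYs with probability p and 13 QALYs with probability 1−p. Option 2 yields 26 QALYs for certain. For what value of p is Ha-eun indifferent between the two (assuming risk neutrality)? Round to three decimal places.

p·60 + (1−p)·13 = 26
47p + 13 = 26
p = (26 − 13) / 47

p = 0.277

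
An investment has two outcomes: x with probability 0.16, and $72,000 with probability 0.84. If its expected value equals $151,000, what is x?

0.16·x + 0.84·72000 = 151000
0.16·x = 151000 − 60480 = 90520
x = 90520 / 0.16 = 565750

x = $565,750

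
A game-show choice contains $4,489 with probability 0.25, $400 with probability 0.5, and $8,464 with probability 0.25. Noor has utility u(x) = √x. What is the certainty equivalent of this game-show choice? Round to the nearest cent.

$2,475.06

E[u] = 0.25·√4489 + 0.5·√400 + 0.25·√8464 = 0.25·67 + 0.5·20 + 0.25·92 = 49.75
CE = (49.75)² = 2475.0625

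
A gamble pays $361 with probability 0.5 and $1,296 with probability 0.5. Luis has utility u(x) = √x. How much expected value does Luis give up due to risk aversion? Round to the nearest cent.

E[u] = 0.5·√361 + 0.5·√1296 = 0.5·19 + 0.5·36 = 27.5
CE = (27.5)² = 756.25
Risk premium = EV − CE = 828.5 − 756.25 = 72.25

$72.25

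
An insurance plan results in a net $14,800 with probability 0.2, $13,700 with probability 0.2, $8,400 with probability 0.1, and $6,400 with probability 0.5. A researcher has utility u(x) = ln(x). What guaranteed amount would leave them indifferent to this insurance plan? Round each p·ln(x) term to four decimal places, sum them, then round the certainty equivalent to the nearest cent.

$9,055.25

E[u] = 0.2·ln(14800) + 0.2·ln(13700) + 0.1·ln(8400) + 0.5·ln(6400) = 1.9205 + 1.9050 + 0.9036 + 4.3820 = 9.1111
CE = e^9.1111 ≈ 9055.25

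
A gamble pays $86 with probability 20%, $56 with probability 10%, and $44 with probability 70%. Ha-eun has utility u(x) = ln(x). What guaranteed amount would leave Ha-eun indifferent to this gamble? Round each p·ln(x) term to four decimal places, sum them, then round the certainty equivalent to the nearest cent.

$51.54

E[u] = 0.2·ln(86) + 0.1·ln(56) + 0.7·ln(44) = 0.8909 + 0.4025 + 2.6489 = 3.9423
CE = e^3.9423 ≈ 51.54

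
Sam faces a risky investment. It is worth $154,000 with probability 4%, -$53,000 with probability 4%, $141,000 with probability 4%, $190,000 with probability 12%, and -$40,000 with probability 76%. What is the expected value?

EV = 0.04 × 154000 + 0.04 × (-53000) + 0.04 × 141000 + 0.12 × 190000 + 0.76 × (-40000) = 6160 − 2120 + 5640 + 22800 − 30400 = 2080

$2,080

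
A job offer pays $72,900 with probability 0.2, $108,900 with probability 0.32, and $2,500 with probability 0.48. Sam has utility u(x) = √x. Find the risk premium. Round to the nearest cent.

E[u] = 0.2·√72900 + 0.32·√108900 + 0.48·√2500 = 0.2·270 + 0.32·330 + 0.48·50 = 183.6
CE = (183.6)² = 33708.96
Risk premium = EV − CE = 50628 − 33708.96 = 16919.04

$16,919.04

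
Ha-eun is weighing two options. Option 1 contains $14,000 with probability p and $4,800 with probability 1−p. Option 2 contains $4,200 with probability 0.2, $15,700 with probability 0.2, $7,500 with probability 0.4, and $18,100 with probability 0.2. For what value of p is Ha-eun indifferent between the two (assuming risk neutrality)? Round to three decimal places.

EV(Option 2) = 0.2 × 4200 + 0.2 × 15700 + 0.4 × 7500 + 0.2 × 18100 = 840 + 3140 + 3000 + 3620 = 10600
p·14000 + (1−p)·4800 = 10600
9200p + 4800 = 10600
p = (10600 − 4800) / 9200

p = 0.630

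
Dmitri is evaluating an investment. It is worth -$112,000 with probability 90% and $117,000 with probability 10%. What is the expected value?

-$89,100

EV = 0.9 × (-112000) + 0.1 × 117000 = -100800 + 11700 = -89100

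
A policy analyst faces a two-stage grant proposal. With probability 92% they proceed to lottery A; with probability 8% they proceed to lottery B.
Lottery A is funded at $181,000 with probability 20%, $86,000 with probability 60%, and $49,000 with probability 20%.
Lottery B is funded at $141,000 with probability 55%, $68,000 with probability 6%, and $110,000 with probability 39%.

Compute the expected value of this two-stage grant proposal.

EV(A) = 0.2 × 181000 + 0.6 × 86000 + 0.2 × 49000 = 36200 + 51600 + 9800 = 97600
EV(B) = 0.55 × 141000 + 0.06 × 68000 + 0.39 × 110000 = 77550 + 4080 + 42900 = 124530
Overall = 0.92 × 97600 + 0.08 × 124530 = 89792 + 9962.4 = 99754.4

$99,754.40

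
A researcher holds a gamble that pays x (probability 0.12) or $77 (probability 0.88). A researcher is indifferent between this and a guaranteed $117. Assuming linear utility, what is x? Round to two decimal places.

x = $410.33

0.12·x + 0.88·77 = 117
0.12·x = 117 − 67.76 = 49.24
x = 49.24 / 0.12 = 410.3333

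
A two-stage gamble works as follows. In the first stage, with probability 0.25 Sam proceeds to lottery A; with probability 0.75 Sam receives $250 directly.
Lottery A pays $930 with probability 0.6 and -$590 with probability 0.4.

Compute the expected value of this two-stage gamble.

EV(A) = 0.6 × 930 + 0.4 × (-590) = 558 − 236 = 322
Branch B: 250 (certain)
Overall = 0.25 × 322 + 0.75 × 250 = 80.5 + 187.5 = 268

$268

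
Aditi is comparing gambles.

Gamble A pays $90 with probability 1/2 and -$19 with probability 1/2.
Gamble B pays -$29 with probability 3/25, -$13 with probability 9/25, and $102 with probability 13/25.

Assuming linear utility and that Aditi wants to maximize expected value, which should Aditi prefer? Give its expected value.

Gamble B ($44.88)

Gamble A = 1/2 × 90 + 1/2 × (-19) = 45 − 9.5 = 35.5
Gamble B = 3/25 × (-29) + 9/25 × (-13) + 13/25 × 102 = -3.48 − 4.68 + 53.04 = 44.88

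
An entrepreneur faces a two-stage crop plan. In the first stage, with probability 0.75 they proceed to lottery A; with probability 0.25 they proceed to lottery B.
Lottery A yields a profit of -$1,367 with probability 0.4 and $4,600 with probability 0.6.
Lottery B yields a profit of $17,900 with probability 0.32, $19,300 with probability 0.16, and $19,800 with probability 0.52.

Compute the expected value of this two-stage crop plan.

$6,437.90

EV(A) = 0.4 × (-1367) + 0.6 × 4600 = -546.8 + 2760 = 2213.2
EV(B) = 0.32 × 17900 + 0.16 × 19300 + 0.52 × 19800 = 5728 + 3088 + 10296 = 19112
Overall = 0.75 × 2213.2 + 0.25 × 19112 = 1659.9 + 4778 = 6437.9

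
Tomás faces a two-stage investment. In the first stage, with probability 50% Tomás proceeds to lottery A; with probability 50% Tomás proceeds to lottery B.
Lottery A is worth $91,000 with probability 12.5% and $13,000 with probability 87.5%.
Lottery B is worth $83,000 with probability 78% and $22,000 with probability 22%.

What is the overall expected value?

$46,165

EV(A) = 0.125 × 91000 + 0.875 × 13000 = 11375 + 11375 = 22750
EV(B) = 0.78 × 83000 + 0.22 × 22000 = 64740 + 4840 = 69580
Overall = 0.5 × 22750 + 0.5 × 69580 = 11375 + 34790 = 46165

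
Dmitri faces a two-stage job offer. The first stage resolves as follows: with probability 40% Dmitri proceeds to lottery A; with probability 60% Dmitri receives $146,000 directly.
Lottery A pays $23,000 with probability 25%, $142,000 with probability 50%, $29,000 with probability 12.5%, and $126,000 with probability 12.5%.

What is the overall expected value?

$126,050

EV(A) = 0.25 × 23000 + 0.5 × 142000 + 0.125 × 29000 + 0.125 × 126000 = 5750 + 71000 + 3625 + 15750 = 96125
Branch B: 146000 (certain)
Overall = 0.4 × 96125 + 0.6 × 146000 = 38450 + 87600 = 126050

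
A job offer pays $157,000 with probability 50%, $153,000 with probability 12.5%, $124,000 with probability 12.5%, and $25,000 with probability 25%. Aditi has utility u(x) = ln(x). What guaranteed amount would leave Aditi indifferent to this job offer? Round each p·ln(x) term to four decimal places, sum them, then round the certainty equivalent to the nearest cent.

E[u] = 0.5·ln(157000) + 0.125·ln(153000) + 0.125·ln(124000) + 0.25·ln(25000) = 5.9820 + 1.4923 + 1.4660 + 2.5317 = 11.4720
CE = e^11.4720 ≈ 95990.07

$95,990.07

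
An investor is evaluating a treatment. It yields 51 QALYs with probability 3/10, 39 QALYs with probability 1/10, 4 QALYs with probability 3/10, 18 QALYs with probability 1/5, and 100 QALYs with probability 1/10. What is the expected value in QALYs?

34 QALYs

EV = 3/10 × 51 + 1/10 × 39 + 3/10 × 4 + 1/5 × 18 + 1/10 × 100 = 15.3 + 3.9 + 1.2 + 3.6 + 10 = 34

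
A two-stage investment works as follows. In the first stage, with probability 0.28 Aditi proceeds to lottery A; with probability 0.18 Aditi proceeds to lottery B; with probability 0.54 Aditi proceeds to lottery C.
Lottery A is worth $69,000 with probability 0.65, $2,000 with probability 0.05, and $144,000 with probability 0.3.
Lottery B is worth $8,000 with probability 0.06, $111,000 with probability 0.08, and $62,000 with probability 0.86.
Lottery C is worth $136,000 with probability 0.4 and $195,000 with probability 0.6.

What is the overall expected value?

$128,520.40

EV(A) = 0.65 × 69000 + 0.05 × 2000 + 0.3 × 144000 = 44850 + 100 + 43200 = 88150
EV(B) = 0.06 × 8000 + 0.08 × 111000 + 0.86 × 62000 = 480 + 8880 + 53320 = 62680
EV(C) = 0.4 × 136000 + 0.6 × 195000 = 54400 + 117000 = 171400
Overall = 0.28 × 88150 + 0.18 × 62680 + 0.54 × 171400 = 24682 + 11282.4 + 92556 = 128520.4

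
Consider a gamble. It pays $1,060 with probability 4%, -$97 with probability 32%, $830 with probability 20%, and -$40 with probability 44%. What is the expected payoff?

EV = 0.04 × 1060 + 0.32 × (-97) + 0.2 × 830 + 0.44 × (-40) = 42.4 − 31.04 + 166 − 17.6 = 159.76

$159.76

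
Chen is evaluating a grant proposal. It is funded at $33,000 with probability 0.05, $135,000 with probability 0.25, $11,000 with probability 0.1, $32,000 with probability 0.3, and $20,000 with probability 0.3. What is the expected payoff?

$52,100

EV = 0.05 × 33000 + 0.25 × 135000 + 0.1 × 11000 + 0.3 × 32000 + 0.3 × 20000 = 1650 + 33750 + 1100 + 9600 + 6000 = 52100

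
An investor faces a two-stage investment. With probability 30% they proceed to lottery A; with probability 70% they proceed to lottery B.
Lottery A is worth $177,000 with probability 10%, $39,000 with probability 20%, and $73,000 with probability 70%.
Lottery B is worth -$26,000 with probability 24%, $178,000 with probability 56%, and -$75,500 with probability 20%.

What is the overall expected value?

EV(A) = 0.1 × 177000 + 0.2 × 39000 + 0.7 × 73000 = 17700 + 7800 + 51100 = 76600
EV(B) = 0.24 × (-26000) + 0.56 × 178000 + 0.2 × (-75500) = -6240 + 99680 − 15100 = 78340
Overall = 0.3 × 76600 + 0.7 × 78340 = 22980 + 54838 = 77818

$77,818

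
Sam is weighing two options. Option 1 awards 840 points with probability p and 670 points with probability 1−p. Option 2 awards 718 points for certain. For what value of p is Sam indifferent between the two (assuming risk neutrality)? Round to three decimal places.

p = 0.282

p·840 + (1−p)·670 = 718
170p + 670 = 718
p = (718 − 670) / 170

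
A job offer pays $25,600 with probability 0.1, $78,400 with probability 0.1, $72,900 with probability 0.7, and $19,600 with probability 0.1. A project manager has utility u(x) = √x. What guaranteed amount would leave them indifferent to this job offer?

$61,009

E[u] = 0.1·√25600 + 0.1·√78400 + 0.7·√72900 + 0.1·√19600 = 0.1·160 + 0.1·280 + 0.7·270 + 0.1·140 = 247
CE = (247)² = 61009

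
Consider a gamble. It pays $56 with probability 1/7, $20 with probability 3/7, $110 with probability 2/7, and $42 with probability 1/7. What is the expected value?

EV = 1/7 × 56 + 3/7 × 20 + 2/7 × 110 + 1/7 × 42 = 8 + 8.5714 + 31.4286 + 6 = 54

$54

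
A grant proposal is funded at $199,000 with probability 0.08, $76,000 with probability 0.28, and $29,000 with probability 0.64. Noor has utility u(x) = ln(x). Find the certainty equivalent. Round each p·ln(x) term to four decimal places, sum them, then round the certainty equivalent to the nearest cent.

E[u] = 0.08·ln(199000) + 0.28·ln(76000) + 0.64·ln(29000) = 0.9761 + 3.1468 + 6.5760 = 10.6989
CE = e^10.6989 ≈ 44307.09

$44,307.09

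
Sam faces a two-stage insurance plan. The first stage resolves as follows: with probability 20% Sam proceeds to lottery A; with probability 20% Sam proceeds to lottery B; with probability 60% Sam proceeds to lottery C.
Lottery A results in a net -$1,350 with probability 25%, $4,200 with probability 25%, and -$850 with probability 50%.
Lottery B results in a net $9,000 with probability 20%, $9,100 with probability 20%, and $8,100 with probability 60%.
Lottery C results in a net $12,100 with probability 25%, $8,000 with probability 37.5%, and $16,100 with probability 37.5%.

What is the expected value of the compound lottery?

EV(A) = 0.25 × (-1350) + 0.25 × 4200 + 0.5 × (-850) = -337.5 + 1050 − 425 = 287.5
EV(B) = 0.2 × 9000 + 0.2 × 9100 + 0.6 × 8100 = 1800 + 1820 + 4860 = 8480
EV(C) = 0.25 × 12100 + 0.375 × 8000 + 0.375 × 16100 = 3025 + 3000 + 6037.5 = 12062.5
Overall = 0.2 × 287.5 + 0.2 × 8480 + 0.6 × 12062.5 = 57.5 + 1696 + 7237.5 = 8991

$8,991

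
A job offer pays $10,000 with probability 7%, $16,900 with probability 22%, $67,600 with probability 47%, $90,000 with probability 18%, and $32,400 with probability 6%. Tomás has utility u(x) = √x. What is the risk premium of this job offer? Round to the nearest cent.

E[u] = 0.07·√10000 + 0.22·√16900 + 0.47·√67600 + 0.18·√90000 + 0.06·√32400 = 0.07·100 + 0.22·130 + 0.47·260 + 0.18·300 + 0.06·180 = 222.6
CE = (222.6)² = 49550.76
Risk premium = EV − CE = 54334 − 49550.76 = 4783.24

$4,783.24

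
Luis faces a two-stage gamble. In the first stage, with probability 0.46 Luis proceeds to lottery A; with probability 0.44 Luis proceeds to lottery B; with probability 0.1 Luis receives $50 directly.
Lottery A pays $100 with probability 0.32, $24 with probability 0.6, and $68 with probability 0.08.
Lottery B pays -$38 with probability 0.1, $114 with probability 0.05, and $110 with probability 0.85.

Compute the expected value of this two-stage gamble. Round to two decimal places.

EV(A) = 0.32 × 100 + 0.6 × 24 + 0.08 × 68 = 32 + 14.4 + 5.44 = 51.84
EV(B) = 0.1 × (-38) + 0.05 × 114 + 0.85 × 110 = -3.8 + 5.7 + 93.5 = 95.4
Branch C: 50 (certain)
Overall = 0.46 × 51.84 + 0.44 × 95.4 + 0.1 × 50 = 23.8464 + 41.976 + 5 = 70.8224

$70.82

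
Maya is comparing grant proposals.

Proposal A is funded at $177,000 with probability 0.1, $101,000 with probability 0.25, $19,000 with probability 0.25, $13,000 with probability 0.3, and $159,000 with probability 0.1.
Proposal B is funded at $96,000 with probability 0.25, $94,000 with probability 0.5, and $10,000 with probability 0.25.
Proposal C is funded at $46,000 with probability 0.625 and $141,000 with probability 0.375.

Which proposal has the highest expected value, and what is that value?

Proposal C ($81,625)

Proposal A = 0.1 × 177000 + 0.25 × 101000 + 0.25 × 19000 + 0.3 × 13000 + 0.1 × 159000 = 17700 + 25250 + 4750 + 3900 + 15900 = 67500
Proposal B = 0.25 × 96000 + 0.5 × 94000 + 0.25 × 10000 = 24000 + 47000 + 2500 = 73500
Proposal C = 0.625 × 46000 + 0.375 × 141000 = 28750 + 52875 = 81625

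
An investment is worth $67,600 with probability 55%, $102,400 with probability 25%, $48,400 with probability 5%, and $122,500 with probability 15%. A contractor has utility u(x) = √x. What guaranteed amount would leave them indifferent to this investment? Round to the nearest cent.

$82,082.25

E[u] = 0.55·√67600 + 0.25·√102400 + 0.05·√48400 + 0.15·√122500 = 0.55·260 + 0.25·320 + 0.05·220 + 0.15·350 = 286.5
CE = (286.5)² = 82082.25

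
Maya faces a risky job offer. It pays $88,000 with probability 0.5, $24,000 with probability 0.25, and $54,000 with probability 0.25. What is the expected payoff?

EV = 0.5 × 88000 + 0.25 × 24000 + 0.25 × 54000 = 44000 + 6000 + 13500 = 63500

$63,500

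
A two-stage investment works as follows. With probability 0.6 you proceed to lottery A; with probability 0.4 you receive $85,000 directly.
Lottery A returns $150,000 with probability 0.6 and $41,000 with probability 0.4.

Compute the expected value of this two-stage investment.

$97,840

EV(A) = 0.6 × 150000 + 0.4 × 41000 = 90000 + 16400 = 106400
Branch B: 85000 (certain)
Overall = 0.6 × 106400 + 0.4 × 85000 = 63840 + 34000 = 97840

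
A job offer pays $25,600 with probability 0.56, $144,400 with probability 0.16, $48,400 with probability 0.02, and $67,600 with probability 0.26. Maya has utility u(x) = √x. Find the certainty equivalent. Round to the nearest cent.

E[u] = 0.56·√25600 + 0.16·√144400 + 0.02·√48400 + 0.26·√67600 = 0.56·160 + 0.16·380 + 0.02·220 + 0.26·260 = 222.4
CE = (222.4)² = 49461.76

$49,461.76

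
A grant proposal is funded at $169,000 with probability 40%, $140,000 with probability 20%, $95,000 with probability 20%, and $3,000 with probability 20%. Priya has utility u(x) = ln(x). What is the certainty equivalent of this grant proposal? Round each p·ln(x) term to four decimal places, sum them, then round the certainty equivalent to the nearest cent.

E[u] = 0.4·ln(169000) + 0.2·ln(140000) + 0.2·ln(95000) + 0.2·ln(3000) = 4.8151 + 2.3699 + 2.2923 + 1.6013 = 11.0786
CE = e^11.0786 ≈ 64770.14

$64,770.14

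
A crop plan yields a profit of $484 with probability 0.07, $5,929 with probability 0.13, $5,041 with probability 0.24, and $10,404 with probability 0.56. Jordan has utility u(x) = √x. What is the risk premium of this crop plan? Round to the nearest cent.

$494.53

E[u] = 0.07·√484 + 0.13·√5929 + 0.24·√5041 + 0.56·√10404 = 0.07·22 + 0.13·77 + 0.24·71 + 0.56·102 = 85.71
CE = (85.71)² = 7346.2041
Risk premium = EV − CE = 7840.73 − 7346.2041 = 494.5259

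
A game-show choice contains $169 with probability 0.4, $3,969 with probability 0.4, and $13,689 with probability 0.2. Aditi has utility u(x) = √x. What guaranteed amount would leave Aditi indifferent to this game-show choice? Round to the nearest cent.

$2,894.44

E[u] = 0.4·√169 + 0.4·√3969 + 0.2·√13689 = 0.4·13 + 0.4·63 + 0.2·117 = 53.8
CE = (53.8)² = 2894.44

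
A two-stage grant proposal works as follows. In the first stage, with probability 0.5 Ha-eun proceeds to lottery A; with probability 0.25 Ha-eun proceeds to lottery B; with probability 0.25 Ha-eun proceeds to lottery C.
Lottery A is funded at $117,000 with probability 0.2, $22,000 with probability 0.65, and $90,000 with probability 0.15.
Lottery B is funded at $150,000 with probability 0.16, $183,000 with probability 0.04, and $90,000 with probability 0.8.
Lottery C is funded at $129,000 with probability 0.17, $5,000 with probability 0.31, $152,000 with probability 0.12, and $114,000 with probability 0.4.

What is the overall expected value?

$73,260

EV(A) = 0.2 × 117000 + 0.65 × 22000 + 0.15 × 90000 = 23400 + 14300 + 13500 = 51200
EV(B) = 0.16 × 150000 + 0.04 × 183000 + 0.8 × 90000 = 24000 + 7320 + 72000 = 103320
EV(C) = 0.17 × 129000 + 0.31 × 5000 + 0.12 × 152000 + 0.4 × 114000 = 21930 + 1550 + 18240 + 45600 = 87320
Overall = 0.5 × 51200 + 0.25 × 103320 + 0.25 × 87320 = 25600 + 25830 + 21830 = 73260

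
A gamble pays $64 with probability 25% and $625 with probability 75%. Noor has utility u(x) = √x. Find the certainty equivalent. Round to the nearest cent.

$430.56

E[u] = 0.25·√64 + 0.75·√625 = 0.25·8 + 0.75·25 = 20.75
CE = (20.75)² = 430.5625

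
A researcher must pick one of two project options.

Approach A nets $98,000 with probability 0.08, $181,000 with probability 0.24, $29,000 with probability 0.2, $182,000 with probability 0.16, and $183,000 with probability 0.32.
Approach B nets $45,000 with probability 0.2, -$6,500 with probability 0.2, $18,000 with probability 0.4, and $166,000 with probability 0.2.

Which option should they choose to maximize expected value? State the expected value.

Approach A = 0.08 × 98000 + 0.24 × 181000 + 0.2 × 29000 + 0.16 × 182000 + 0.32 × 183000 = 7840 + 43440 + 5800 + 29120 + 58560 = 144760
Approach B = 0.2 × 45000 + 0.2 × (-6500) + 0.4 × 18000 + 0.2 × 166000 = 9000 − 1300 + 7200 + 33200 = 48100

Approach A ($144,760)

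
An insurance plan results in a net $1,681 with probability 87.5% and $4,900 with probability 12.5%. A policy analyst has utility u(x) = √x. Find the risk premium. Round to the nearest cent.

$91.98

E[u] = 0.875·√1681 + 0.125·√4900 = 0.875·41 + 0.125·70 = 44.625
CE = (44.625)² = 1991.390625
Risk premium = EV − CE = 2083.375 − 1991.390625 = 91.984375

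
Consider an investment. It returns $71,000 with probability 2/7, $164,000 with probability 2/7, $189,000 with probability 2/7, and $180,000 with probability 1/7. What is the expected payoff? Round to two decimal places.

$146,857.14

EV = 2/7 × 71000 + 2/7 × 164000 + 2/7 × 189000 + 1/7 × 180000 = 20285.7143 + 46857.1429 + 54000 + 25714.2857 = 146857.1429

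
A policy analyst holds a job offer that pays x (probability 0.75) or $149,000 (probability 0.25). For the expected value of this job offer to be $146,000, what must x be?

0.75·x + 0.25·149000 = 146000
0.75·x = 146000 − 37250 = 108750
x = 108750 / 0.75 = 145000

x = $145,000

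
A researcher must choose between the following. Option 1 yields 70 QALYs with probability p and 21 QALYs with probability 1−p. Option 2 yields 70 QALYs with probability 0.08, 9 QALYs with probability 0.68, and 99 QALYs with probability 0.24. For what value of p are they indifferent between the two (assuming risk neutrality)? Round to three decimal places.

EV(Option 2) = 0.08 × 70 + 0.68 × 9 + 0.24 × 99 = 5.6 + 6.12 + 23.76 = 35.48
p·70 + (1−p)·21 = 35.48
49p + 21 = 35.48
p = (35.48 − 21) / 49

p = 0.296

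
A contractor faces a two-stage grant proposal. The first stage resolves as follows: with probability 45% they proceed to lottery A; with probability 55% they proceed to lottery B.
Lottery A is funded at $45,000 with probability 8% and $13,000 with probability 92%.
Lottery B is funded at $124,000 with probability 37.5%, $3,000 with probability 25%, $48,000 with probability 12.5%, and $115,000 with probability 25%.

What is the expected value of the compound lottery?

EV(A) = 0.08 × 45000 + 0.92 × 13000 = 3600 + 11960 = 15560
EV(B) = 0.375 × 124000 + 0.25 × 3000 + 0.125 × 48000 + 0.25 × 115000 = 46500 + 750 + 6000 + 28750 = 82000
Overall = 0.45 × 15560 + 0.55 × 82000 = 7002 + 45100 = 52102

$52,102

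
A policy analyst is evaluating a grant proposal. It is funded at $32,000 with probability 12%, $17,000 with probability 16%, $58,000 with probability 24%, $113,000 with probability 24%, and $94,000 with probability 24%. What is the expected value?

EV = 0.12 × 32000 + 0.16 × 17000 + 0.24 × 58000 + 0.24 × 113000 + 0.24 × 94000 = 3840 + 2720 + 13920 + 27120 + 22560 = 70160

$70,160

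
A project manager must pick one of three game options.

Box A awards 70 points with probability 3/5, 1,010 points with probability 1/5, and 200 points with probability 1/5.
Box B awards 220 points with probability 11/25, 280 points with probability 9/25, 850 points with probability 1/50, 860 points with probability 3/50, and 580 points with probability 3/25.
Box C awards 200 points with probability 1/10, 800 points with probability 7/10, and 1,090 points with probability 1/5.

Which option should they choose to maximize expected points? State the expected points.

Box A = 3/5 × 70 + 1/5 × 1010 + 1/5 × 200 = 42 + 202 + 40 = 284
Box B = 11/25 × 220 + 9/25 × 280 + 1/50 × 850 + 3/50 × 860 + 3/25 × 580 = 96.8 + 100.8 + 17 + 51.6 + 69.6 = 335.8
Box C = 1/10 × 200 + 7/10 × 800 + 1/5 × 1090 = 20 + 560 + 218 = 798

Box C (798 points)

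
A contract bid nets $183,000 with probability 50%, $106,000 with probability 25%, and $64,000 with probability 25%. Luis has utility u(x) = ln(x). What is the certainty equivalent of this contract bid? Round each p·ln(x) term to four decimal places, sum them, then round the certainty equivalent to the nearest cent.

E[u] = 0.5·ln(183000) + 0.25·ln(106000) + 0.25·ln(64000) = 6.0586 + 2.8928 + 2.7667 = 11.7181
CE = e^11.7181 ≈ 122773.93

$122,773.93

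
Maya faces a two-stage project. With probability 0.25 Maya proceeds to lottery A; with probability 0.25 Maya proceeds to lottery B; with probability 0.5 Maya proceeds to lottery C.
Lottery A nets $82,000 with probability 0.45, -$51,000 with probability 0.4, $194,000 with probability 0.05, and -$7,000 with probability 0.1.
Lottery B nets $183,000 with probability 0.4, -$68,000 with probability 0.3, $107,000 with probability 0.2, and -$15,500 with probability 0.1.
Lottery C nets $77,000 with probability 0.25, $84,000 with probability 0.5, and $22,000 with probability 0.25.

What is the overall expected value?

EV(A) = 0.45 × 82000 + 0.4 × (-51000) + 0.05 × 194000 + 0.1 × (-7000) = 36900 − 20400 + 9700 − 700 = 25500
EV(B) = 0.4 × 183000 + 0.3 × (-68000) + 0.2 × 107000 + 0.1 × (-15500) = 73200 − 20400 + 21400 − 1550 = 72650
EV(C) = 0.25 × 77000 + 0.5 × 84000 + 0.25 × 22000 = 19250 + 42000 + 5500 = 66750
Overall = 0.25 × 25500 + 0.25 × 72650 + 0.5 × 66750 = 6375 + 18162.5 + 33375 = 57912.5

$57,912.50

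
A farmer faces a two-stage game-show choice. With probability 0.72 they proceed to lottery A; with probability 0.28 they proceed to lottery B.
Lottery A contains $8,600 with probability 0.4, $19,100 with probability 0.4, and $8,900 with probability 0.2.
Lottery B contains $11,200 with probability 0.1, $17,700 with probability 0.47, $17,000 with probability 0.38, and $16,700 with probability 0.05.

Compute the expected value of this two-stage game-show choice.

$13,944.72

EV(A) = 0.4 × 8600 + 0.4 × 19100 + 0.2 × 8900 = 3440 + 7640 + 1780 = 12860
EV(B) = 0.1 × 11200 + 0.47 × 17700 + 0.38 × 17000 + 0.05 × 16700 = 1120 + 8319 + 6460 + 835 = 16734
Overall = 0.72 × 12860 + 0.28 × 16734 = 9259.2 + 4685.52 = 13944.72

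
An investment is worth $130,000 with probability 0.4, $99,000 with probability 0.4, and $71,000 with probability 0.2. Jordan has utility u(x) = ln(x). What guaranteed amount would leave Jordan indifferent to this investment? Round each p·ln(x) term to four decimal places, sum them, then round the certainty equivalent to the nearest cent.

E[u] = 0.4·ln(130000) + 0.4·ln(99000) + 0.2·ln(71000) = 4.7101 + 4.6012 + 2.2341 = 11.5454
CE = e^11.5454 ≈ 103300.76

$103,300.76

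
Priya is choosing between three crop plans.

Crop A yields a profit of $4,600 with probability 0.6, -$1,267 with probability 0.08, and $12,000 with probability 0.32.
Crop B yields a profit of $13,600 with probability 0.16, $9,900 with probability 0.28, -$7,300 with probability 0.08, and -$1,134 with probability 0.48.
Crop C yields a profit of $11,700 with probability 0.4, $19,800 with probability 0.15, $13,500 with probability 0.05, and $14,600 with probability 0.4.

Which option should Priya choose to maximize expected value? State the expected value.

Crop A = 0.6 × 4600 + 0.08 × (-1267) + 0.32 × 12000 = 2760 − 101.36 + 3840 = 6498.64
Crop B = 0.16 × 13600 + 0.28 × 9900 + 0.08 × (-7300) + 0.48 × (-1134) = 2176 + 2772 − 584 − 544.32 = 3819.68
Crop C = 0.4 × 11700 + 0.15 × 19800 + 0.05 × 13500 + 0.4 × 14600 = 4680 + 2970 + 675 + 5840 = 14165

Crop C ($14,165)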